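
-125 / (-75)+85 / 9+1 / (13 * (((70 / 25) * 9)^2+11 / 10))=41349550 / 3721419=11.11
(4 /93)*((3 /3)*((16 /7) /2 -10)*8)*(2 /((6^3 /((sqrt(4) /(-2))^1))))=16 /567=0.03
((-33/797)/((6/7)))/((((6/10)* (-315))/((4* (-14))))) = -308/21519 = -0.01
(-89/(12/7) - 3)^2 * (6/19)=434281/456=952.37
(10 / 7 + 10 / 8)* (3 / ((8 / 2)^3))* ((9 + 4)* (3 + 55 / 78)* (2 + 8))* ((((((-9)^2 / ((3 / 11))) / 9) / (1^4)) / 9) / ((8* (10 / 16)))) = 79475 / 1792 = 44.35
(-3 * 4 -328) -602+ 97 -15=-860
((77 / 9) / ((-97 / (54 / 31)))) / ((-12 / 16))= 616 / 3007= 0.20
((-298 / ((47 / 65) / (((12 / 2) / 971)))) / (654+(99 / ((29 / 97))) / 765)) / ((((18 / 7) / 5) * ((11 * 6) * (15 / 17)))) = -0.00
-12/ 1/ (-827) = 12/ 827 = 0.01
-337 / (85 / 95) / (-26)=6403 / 442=14.49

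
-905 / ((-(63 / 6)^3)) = 7240 / 9261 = 0.78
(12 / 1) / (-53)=-12 / 53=-0.23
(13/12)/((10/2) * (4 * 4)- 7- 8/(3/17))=13/332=0.04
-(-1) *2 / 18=1 / 9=0.11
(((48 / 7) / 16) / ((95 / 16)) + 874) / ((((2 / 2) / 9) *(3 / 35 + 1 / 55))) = 28772271 / 380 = 75716.50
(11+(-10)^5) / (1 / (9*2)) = -1799802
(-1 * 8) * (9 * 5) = -360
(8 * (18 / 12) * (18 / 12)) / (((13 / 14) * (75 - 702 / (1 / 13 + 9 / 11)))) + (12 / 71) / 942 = -59532866 / 2192648341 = -0.03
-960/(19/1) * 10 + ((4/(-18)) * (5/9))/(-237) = -505.26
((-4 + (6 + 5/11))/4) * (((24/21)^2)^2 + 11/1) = 823689/105644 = 7.80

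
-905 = -905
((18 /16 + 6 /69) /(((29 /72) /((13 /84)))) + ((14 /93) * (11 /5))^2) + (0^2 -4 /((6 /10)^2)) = -14181887053 /1346072700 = -10.54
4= 4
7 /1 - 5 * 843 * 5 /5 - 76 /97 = -408252 /97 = -4208.78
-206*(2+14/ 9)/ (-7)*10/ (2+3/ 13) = 469.05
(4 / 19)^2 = 0.04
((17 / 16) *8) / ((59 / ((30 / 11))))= 0.39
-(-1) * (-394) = -394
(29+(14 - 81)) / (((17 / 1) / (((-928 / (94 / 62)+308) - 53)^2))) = -10703425382 / 37553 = -285021.85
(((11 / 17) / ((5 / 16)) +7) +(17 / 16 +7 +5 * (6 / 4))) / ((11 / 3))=100503 / 14960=6.72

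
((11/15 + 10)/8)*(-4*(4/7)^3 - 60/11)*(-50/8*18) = 2017905/2156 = 935.95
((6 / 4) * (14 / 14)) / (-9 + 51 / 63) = -63 / 344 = -0.18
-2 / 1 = -2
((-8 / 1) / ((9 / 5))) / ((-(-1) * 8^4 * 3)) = -5 / 13824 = -0.00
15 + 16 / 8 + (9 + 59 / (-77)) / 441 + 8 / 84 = 581137 / 33957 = 17.11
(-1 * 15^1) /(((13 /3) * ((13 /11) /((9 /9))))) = -495 /169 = -2.93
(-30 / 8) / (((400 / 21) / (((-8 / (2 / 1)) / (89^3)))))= 63 / 56397520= 0.00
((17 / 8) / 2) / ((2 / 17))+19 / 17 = 5521 / 544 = 10.15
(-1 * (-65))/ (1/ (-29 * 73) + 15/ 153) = 7017855/ 10534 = 666.21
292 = 292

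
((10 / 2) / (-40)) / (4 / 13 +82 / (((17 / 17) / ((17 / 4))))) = -13 / 36276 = -0.00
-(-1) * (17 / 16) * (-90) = -765 / 8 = -95.62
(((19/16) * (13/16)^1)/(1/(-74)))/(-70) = 9139/8960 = 1.02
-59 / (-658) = 0.09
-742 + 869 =127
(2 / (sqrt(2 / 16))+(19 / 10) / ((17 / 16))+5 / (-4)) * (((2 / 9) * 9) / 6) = 61 / 340+4 * sqrt(2) / 3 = 2.07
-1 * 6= -6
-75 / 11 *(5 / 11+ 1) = -1200 / 121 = -9.92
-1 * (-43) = 43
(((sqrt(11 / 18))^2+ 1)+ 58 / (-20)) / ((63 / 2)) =-116 / 2835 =-0.04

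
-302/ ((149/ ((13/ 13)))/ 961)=-290222/ 149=-1947.80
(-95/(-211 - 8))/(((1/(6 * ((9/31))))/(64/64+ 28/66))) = 26790/24893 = 1.08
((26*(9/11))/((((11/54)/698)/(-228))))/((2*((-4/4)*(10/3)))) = 1508207688/605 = 2492905.27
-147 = -147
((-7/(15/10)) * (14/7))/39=-28/117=-0.24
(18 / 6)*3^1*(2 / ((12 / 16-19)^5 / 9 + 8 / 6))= -165888 / 2073059305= -0.00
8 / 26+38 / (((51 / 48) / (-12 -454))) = -3683196 / 221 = -16666.05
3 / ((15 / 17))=17 / 5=3.40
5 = 5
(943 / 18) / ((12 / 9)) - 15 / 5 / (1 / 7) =439 / 24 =18.29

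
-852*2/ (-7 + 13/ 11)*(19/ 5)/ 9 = 14839/ 120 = 123.66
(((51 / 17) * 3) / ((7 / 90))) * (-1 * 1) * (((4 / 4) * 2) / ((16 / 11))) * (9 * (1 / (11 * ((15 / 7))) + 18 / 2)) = -90639 / 7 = -12948.43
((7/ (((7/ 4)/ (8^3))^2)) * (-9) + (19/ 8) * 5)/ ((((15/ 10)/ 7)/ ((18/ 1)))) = -905967669/ 2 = -452983834.50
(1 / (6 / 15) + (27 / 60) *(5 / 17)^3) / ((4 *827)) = 49355 / 65008816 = 0.00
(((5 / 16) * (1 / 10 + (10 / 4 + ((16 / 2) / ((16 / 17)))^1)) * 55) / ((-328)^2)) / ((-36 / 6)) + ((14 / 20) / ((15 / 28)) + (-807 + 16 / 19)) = -804.85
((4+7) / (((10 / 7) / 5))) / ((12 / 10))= 385 / 12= 32.08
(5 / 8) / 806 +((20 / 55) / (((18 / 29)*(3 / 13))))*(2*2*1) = 19448653 / 1915056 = 10.16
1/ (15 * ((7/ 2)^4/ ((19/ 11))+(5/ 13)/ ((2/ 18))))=3952/ 5355345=0.00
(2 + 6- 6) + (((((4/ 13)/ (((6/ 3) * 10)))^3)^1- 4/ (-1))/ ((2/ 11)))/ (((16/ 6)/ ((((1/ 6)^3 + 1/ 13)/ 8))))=22857222673/ 10967424000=2.08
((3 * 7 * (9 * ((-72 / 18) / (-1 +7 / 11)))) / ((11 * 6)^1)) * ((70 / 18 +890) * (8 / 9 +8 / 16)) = 1407875 / 36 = 39107.64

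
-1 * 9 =-9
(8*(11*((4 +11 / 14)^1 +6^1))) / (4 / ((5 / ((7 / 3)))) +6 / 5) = 49830 / 161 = 309.50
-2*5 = -10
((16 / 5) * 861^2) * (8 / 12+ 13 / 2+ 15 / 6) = 114657648 / 5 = 22931529.60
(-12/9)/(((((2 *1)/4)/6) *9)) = -16/9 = -1.78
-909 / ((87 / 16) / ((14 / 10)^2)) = -327.66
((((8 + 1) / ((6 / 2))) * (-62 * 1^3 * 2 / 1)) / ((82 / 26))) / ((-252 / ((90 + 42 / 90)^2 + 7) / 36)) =138023.45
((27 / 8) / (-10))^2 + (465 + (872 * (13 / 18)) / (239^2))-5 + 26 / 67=101516111569027 / 220441363200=460.51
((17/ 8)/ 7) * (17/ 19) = 289/ 1064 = 0.27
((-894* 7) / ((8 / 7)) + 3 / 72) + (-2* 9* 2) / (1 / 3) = -134009 / 24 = -5583.71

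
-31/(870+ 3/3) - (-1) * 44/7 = 38107/6097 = 6.25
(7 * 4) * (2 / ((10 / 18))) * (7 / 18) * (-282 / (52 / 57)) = -787626 / 65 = -12117.32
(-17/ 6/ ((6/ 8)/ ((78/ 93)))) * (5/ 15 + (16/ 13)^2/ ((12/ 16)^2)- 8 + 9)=-416432/ 32643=-12.76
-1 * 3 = -3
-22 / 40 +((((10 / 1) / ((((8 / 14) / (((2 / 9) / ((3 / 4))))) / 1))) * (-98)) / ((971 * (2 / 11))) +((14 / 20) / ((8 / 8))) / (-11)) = -4028099 / 1153548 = -3.49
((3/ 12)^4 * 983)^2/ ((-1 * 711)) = -966289/ 46596096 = -0.02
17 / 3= 5.67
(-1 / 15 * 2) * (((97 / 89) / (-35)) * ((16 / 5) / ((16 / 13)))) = 2522 / 233625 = 0.01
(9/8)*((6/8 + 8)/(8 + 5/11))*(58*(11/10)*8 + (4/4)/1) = 590667/992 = 595.43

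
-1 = -1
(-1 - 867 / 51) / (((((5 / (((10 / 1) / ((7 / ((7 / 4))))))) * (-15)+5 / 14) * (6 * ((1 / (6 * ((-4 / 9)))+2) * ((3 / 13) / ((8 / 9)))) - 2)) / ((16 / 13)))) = 129024 / 91715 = 1.41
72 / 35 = 2.06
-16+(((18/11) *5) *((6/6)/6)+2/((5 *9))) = -7223/495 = -14.59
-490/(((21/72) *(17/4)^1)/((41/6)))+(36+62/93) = -135890/51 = -2664.51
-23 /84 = -0.27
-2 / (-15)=2 / 15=0.13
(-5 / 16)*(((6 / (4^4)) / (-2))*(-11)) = -165 / 4096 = -0.04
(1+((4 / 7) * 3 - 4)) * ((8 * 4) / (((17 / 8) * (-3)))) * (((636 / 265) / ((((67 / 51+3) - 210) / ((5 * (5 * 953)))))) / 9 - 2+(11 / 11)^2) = -25690368 / 124831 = -205.80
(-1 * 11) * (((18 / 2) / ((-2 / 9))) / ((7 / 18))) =8019 / 7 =1145.57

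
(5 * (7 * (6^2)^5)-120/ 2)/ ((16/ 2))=529079025/ 2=264539512.50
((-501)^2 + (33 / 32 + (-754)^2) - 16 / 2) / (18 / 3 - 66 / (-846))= 3697629261 / 27424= 134831.87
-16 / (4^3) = -1 / 4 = -0.25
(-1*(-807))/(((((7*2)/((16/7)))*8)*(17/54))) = 43578/833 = 52.31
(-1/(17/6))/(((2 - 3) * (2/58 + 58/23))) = 4002/28985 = 0.14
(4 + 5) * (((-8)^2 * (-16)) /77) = -9216 /77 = -119.69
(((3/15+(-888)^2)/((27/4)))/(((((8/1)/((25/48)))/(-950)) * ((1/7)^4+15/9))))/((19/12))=-1183309140125/432288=-2737316.65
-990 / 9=-110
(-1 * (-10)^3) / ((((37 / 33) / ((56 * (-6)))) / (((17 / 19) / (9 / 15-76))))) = 942480000 / 265031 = 3556.11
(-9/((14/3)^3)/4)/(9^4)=-1/296352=-0.00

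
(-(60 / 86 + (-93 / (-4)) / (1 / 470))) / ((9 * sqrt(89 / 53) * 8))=-104425 * sqrt(4717) / 61232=-117.13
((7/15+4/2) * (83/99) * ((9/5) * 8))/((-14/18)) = -73704/1925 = -38.29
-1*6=-6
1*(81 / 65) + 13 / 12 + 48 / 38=3.59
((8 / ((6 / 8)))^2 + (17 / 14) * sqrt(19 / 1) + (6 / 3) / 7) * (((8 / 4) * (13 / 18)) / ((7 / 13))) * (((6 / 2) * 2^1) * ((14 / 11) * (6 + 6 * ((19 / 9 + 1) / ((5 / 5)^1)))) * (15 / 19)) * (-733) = -1317466580560 / 39501 - 1558372660 * sqrt(19) / 4389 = -34900424.83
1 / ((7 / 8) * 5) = 8 / 35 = 0.23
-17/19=-0.89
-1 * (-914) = 914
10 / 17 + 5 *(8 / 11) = 790 / 187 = 4.22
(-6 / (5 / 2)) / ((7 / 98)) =-168 / 5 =-33.60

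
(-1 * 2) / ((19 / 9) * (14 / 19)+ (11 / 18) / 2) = -72 / 67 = -1.07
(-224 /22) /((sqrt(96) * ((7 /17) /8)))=-272 * sqrt(6) /33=-20.19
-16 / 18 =-8 / 9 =-0.89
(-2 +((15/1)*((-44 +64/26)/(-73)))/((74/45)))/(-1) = -112024/35113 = -3.19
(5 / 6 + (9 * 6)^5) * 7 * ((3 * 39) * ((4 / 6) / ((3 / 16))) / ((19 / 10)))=703730817007.72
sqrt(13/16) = 0.90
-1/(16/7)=-7/16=-0.44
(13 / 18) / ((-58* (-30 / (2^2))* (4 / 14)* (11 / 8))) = 182 / 43065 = 0.00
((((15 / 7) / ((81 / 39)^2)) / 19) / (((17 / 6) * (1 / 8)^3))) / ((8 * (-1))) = -108160 / 183141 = -0.59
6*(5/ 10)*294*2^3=7056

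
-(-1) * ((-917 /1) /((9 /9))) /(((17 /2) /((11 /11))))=-107.88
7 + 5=12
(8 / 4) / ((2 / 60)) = 60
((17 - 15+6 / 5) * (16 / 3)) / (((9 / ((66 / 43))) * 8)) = 704 / 1935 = 0.36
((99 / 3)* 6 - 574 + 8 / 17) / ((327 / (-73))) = 155344 / 1853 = 83.83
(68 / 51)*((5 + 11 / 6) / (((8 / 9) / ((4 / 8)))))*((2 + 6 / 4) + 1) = 369 / 16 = 23.06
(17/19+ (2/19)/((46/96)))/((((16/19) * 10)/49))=23863/3680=6.48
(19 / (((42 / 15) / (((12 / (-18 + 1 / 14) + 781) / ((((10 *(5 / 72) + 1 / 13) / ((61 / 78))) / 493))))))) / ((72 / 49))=206156579965 / 114456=1801186.31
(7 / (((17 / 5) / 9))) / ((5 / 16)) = 1008 / 17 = 59.29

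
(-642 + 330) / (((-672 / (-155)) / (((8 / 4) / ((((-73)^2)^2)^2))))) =-2015 / 11290441286517134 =-0.00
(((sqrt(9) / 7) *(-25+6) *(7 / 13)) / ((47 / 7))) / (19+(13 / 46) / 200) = -1223600 / 35603581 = -0.03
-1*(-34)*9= 306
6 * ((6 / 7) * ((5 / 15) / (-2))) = -0.86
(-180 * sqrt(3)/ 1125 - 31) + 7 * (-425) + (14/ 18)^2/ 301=-10469891/ 3483 - 4 * sqrt(3)/ 25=-3006.28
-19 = -19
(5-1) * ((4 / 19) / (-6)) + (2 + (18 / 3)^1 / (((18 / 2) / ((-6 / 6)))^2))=992 / 513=1.93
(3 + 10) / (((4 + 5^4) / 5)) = 65 / 629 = 0.10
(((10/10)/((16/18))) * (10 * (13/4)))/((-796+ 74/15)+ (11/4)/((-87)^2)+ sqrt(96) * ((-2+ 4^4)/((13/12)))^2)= 75721493507148312525/759498883957935108389143484+ 5261983797702711456000 * sqrt(6)/189874720989483777097285871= 0.00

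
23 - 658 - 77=-712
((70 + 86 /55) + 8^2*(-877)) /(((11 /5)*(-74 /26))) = 40080352 /4477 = 8952.50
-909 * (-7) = 6363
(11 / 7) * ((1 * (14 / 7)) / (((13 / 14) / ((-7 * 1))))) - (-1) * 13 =-139 / 13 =-10.69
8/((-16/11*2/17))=-187/4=-46.75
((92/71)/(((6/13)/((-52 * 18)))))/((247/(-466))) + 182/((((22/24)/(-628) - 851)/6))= 3298479308832/665487331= 4956.49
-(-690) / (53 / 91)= 62790 / 53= 1184.72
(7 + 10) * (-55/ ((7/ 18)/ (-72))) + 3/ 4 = 4847061/ 28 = 173109.32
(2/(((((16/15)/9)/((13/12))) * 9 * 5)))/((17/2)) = 13/272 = 0.05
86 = 86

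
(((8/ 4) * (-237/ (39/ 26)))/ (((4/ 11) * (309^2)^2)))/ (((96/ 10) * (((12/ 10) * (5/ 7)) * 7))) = -4345/ 2625586951968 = -0.00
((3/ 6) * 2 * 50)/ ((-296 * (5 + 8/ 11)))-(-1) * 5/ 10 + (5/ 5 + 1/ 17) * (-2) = -261085/ 158508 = -1.65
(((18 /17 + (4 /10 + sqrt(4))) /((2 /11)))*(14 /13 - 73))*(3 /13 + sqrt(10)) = -4642.47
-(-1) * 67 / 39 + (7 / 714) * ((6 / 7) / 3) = 2662 / 1547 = 1.72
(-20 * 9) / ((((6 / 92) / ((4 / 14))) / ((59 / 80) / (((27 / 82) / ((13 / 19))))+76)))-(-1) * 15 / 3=-61134.92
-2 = -2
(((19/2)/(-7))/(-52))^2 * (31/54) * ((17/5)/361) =527/143095680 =0.00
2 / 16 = 1 / 8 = 0.12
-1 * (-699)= 699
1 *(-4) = -4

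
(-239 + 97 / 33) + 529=9667 / 33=292.94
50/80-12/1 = -91/8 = -11.38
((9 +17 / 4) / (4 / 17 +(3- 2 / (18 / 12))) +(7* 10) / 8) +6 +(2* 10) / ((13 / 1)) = 58649 / 2522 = 23.25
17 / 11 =1.55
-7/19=-0.37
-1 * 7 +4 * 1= -3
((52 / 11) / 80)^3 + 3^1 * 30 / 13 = 958348561 / 138424000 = 6.92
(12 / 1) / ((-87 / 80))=-320 / 29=-11.03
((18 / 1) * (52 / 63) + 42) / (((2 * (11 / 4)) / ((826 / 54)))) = 46964 / 297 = 158.13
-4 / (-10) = 2 / 5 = 0.40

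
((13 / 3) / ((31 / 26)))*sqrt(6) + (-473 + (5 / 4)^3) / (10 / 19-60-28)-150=-5127469 / 35456 + 338*sqrt(6) / 93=-135.71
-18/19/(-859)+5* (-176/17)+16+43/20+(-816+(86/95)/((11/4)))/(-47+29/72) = -3298956709381/204791011700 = -16.11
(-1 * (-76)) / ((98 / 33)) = 1254 / 49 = 25.59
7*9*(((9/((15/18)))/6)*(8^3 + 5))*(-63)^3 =-73298527533/5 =-14659705506.60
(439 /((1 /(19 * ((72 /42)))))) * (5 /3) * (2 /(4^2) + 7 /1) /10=475437 /28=16979.89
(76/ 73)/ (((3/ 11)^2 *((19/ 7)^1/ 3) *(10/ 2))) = 3388/ 1095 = 3.09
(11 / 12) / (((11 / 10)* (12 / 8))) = 5 / 9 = 0.56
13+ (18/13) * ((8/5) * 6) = 1709/65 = 26.29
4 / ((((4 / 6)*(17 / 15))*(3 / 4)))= 120 / 17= 7.06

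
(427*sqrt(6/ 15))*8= 3416*sqrt(10)/ 5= 2160.47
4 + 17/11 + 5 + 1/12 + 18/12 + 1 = 1733/132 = 13.13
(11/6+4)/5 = 7/6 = 1.17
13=13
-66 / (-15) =22 / 5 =4.40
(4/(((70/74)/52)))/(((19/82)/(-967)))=-610246624/665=-917664.10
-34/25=-1.36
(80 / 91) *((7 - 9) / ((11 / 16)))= -2560 / 1001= -2.56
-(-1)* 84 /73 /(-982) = -42 /35843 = -0.00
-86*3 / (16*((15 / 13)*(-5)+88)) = -0.20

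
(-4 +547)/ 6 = 181/ 2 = 90.50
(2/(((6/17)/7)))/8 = 4.96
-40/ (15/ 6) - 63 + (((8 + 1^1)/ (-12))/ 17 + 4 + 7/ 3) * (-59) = -91813/ 204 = -450.06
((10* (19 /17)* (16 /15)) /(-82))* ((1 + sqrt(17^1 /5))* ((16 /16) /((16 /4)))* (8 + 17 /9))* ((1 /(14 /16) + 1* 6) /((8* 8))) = -8455* sqrt(85) /1053864-42275 /1053864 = -0.11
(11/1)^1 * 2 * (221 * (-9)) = -43758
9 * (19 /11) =171 /11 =15.55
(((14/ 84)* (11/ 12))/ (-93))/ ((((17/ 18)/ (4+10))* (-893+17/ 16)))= 616/ 22562451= 0.00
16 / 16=1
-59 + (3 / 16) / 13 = -58.99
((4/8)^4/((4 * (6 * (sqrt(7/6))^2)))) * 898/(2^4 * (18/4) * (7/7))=449/16128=0.03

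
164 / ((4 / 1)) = 41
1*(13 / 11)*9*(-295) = -34515 / 11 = -3137.73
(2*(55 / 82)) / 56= 55 / 2296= 0.02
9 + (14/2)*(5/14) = 23/2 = 11.50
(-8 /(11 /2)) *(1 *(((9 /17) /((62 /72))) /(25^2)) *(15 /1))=-0.02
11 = 11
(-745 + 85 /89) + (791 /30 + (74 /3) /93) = -178140833 /248310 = -717.41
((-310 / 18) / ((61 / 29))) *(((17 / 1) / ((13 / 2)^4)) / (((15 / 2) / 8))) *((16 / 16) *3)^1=-3912448 / 15679989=-0.25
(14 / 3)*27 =126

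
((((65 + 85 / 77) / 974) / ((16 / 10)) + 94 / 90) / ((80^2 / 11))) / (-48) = -14672249 / 377008128000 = -0.00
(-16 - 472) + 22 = -466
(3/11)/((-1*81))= -0.00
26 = 26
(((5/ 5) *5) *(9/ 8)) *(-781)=-35145/ 8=-4393.12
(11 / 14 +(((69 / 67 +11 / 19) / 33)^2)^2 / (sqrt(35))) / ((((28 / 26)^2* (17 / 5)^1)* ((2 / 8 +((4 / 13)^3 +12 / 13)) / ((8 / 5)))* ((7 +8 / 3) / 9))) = 52254844263914799104* sqrt(35) / 1030353273013987132840886025 +441096084 / 1786530935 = 0.25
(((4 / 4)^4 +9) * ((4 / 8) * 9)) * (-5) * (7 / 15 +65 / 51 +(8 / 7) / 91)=-4273020 / 10829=-394.59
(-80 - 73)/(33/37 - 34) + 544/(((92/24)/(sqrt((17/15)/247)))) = 5661/1225 + 1088 * sqrt(62985)/28405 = 14.23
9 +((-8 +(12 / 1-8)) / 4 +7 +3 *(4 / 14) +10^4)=70111 / 7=10015.86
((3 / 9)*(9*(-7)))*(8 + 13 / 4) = -945 / 4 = -236.25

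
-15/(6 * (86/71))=-355/172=-2.06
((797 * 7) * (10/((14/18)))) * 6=430380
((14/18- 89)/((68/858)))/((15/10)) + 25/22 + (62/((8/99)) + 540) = 3812209/6732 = 566.28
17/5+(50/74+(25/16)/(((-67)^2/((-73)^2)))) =78801921/13287440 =5.93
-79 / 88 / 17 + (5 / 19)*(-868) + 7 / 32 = -25951693 / 113696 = -228.26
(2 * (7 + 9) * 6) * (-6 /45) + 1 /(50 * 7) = -8959 /350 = -25.60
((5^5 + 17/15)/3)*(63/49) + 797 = 74787/35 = 2136.77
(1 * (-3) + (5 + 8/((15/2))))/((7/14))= 6.13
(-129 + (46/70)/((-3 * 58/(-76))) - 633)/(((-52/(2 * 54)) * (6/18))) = 62624232/13195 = 4746.06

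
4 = 4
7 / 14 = 1 / 2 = 0.50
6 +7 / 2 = 19 / 2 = 9.50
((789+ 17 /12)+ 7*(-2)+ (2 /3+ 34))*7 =5677.58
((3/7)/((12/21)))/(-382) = -3/1528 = -0.00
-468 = -468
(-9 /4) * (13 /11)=-117 /44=-2.66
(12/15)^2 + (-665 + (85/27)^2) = -11927336/18225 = -654.45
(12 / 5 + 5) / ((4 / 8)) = 14.80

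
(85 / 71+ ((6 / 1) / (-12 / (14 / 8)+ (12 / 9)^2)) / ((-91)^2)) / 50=16086883 / 671944000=0.02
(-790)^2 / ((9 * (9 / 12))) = 2496400 / 27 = 92459.26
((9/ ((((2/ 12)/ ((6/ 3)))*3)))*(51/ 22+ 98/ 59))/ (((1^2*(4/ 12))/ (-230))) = -64149300/ 649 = -98843.30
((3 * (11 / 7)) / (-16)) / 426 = -11 / 15904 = -0.00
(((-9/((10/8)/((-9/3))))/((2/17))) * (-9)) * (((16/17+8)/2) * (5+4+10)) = -701784/5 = -140356.80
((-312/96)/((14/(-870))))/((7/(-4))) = -5655/49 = -115.41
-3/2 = -1.50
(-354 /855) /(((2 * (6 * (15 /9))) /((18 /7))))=-177 /3325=-0.05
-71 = -71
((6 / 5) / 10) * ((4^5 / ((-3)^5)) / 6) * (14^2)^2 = -19668992 / 6075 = -3237.69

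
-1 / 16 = -0.06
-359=-359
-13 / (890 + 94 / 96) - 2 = -86158 / 42767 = -2.01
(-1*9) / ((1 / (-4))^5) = 9216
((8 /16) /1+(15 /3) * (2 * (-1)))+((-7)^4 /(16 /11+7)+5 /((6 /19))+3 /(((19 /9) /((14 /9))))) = 172302 /589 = 292.53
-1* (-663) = 663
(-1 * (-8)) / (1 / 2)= 16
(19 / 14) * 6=8.14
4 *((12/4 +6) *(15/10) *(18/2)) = 486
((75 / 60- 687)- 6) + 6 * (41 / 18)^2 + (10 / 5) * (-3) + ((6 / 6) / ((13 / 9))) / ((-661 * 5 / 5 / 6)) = -618658867 / 928044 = -666.63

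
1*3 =3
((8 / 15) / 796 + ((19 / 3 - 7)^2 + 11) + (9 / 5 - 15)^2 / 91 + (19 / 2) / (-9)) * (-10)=-100268227 / 814905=-123.04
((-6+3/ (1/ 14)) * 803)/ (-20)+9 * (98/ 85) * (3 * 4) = -22455/ 17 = -1320.88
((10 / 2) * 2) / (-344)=-5 / 172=-0.03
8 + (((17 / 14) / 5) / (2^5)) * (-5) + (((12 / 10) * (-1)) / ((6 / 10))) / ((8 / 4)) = 3119 / 448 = 6.96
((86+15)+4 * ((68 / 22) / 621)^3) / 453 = 32193947530507 / 144394635248523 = 0.22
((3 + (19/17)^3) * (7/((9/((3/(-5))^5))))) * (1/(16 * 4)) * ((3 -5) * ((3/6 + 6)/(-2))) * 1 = -26533143/982600000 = -0.03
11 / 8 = 1.38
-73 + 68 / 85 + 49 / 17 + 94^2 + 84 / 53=8768.27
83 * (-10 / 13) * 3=-2490 / 13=-191.54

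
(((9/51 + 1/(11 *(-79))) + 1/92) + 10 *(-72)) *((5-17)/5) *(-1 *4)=-6910.21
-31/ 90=-0.34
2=2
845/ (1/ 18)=15210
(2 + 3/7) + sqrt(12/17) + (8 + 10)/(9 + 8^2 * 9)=2 * sqrt(51)/17 + 1119/455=3.30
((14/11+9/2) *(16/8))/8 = 127/88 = 1.44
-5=-5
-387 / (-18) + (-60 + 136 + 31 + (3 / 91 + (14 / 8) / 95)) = 4445307 / 34580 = 128.55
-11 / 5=-2.20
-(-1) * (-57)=-57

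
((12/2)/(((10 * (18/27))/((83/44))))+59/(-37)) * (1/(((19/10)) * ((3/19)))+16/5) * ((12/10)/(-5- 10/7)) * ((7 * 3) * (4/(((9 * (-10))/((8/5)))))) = 32250232/171703125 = 0.19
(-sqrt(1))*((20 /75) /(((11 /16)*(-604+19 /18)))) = 384 /596915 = 0.00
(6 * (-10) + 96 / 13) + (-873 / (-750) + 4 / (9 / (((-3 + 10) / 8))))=-746789 / 14625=-51.06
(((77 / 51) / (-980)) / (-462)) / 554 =1 / 166133520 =0.00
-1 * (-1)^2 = -1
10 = 10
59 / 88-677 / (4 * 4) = -7329 / 176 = -41.64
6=6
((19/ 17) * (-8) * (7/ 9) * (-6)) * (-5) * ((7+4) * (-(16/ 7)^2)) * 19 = 81326080/ 357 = 227804.15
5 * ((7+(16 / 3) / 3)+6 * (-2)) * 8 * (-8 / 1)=1031.11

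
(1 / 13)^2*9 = 9 / 169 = 0.05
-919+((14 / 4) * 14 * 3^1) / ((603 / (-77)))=-188492 / 201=-937.77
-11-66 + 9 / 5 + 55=-101 / 5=-20.20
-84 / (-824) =21 / 206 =0.10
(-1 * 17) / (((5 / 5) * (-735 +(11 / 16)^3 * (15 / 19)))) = 1323008 / 57180675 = 0.02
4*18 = 72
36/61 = 0.59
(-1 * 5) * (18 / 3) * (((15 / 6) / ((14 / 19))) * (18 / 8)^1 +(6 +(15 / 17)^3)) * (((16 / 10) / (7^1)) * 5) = -118202265 / 240737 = -491.00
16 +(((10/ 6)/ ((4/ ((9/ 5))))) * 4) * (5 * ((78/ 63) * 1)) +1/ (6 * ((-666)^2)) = 644043319/ 18629352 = 34.57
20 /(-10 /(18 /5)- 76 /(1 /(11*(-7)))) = 180 /52643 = 0.00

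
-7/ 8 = -0.88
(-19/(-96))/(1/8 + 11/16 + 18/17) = 323/3054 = 0.11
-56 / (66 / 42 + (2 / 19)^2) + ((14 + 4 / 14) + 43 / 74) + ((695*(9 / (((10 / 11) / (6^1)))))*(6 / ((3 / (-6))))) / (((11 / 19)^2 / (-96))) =3233101555150825 / 22786302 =141887944.57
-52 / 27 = -1.93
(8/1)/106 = 0.08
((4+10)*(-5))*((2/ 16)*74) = -1295/ 2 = -647.50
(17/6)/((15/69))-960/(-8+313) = 18091/1830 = 9.89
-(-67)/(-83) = -67/83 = -0.81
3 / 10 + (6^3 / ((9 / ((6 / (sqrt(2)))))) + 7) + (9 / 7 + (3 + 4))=1091 / 70 + 72 * sqrt(2)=117.41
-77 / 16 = -4.81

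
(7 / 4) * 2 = 7 / 2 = 3.50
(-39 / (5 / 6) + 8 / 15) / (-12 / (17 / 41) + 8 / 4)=5899 / 3435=1.72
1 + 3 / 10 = 13 / 10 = 1.30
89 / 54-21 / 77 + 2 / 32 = 6833 / 4752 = 1.44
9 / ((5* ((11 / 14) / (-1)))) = -126 / 55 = -2.29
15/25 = 3/5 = 0.60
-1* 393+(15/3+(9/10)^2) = -38719/100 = -387.19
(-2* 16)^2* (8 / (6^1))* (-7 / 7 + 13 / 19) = -8192 / 19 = -431.16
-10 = -10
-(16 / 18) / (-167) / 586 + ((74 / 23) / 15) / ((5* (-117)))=-3531194 / 9875499075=-0.00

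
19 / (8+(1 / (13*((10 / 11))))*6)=1235 / 553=2.23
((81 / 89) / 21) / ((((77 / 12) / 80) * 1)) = 25920 / 47971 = 0.54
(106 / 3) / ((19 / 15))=27.89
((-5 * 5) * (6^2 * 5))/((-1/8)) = 36000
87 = 87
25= 25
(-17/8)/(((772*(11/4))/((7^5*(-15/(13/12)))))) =12857355/55198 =232.93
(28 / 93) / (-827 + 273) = -14 / 25761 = -0.00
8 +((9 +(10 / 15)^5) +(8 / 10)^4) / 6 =9.59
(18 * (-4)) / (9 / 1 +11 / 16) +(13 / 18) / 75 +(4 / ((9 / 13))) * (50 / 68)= -2258329 / 711450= -3.17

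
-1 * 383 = -383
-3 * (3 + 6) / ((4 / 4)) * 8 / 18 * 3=-36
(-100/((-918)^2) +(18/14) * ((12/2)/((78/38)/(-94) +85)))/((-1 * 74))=-20292358439/16563187814418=-0.00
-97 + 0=-97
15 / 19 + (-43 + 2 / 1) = -764 / 19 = -40.21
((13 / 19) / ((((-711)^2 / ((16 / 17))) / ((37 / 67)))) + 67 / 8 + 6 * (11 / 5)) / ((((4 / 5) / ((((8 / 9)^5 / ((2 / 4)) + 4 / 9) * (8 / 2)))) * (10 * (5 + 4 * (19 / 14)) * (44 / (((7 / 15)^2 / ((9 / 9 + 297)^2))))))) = 14860708456805424941 / 165836318445660421294084800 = 0.00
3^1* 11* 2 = 66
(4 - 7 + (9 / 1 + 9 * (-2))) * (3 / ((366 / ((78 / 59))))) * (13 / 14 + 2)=-9594 / 25193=-0.38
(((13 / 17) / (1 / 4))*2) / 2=52 / 17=3.06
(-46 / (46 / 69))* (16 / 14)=-552 / 7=-78.86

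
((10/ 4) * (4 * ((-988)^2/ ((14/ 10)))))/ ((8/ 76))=463668400/ 7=66238342.86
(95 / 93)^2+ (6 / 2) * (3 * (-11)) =-847226 / 8649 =-97.96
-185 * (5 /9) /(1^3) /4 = -925 /36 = -25.69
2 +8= 10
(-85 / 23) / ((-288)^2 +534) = -85 / 1919994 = -0.00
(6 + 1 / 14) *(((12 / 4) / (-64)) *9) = -2295 / 896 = -2.56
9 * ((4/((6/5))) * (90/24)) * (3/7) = 675/14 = 48.21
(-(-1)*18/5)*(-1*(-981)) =17658/5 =3531.60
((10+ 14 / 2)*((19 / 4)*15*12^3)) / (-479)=-2093040 / 479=-4369.60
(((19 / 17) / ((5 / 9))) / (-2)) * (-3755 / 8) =128421 / 272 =472.14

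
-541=-541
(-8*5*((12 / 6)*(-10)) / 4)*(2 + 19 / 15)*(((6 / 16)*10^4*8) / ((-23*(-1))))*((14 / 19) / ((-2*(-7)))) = 19600000 / 437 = 44851.26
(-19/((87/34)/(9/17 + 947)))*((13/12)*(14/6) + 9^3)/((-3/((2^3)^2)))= 257916141440/2349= 109798272.22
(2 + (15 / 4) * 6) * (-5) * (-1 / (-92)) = -1.33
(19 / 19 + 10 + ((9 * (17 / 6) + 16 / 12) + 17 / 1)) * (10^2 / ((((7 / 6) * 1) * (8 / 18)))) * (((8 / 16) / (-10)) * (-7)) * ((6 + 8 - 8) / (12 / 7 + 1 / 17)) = 5285385 / 422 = 12524.61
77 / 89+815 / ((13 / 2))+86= 245573 / 1157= 212.25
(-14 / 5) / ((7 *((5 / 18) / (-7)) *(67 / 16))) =4032 / 1675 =2.41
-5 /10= -0.50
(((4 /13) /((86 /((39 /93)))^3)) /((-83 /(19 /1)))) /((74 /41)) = -131651 /29095796866508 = -0.00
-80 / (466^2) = -20 / 54289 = -0.00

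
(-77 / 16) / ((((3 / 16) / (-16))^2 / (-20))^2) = -8267812044800 / 81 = -102071753639.51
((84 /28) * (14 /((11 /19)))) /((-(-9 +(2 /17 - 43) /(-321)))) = 34561 /4224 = 8.18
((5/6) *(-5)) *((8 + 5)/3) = -325/18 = -18.06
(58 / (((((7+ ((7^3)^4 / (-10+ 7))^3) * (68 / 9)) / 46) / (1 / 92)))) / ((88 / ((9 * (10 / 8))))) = -317115 / 63471829526496665500502703657477632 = -0.00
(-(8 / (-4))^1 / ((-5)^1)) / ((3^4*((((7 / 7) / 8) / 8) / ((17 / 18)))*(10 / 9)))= -0.27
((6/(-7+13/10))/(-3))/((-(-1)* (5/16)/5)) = 320/57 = 5.61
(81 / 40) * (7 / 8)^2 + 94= 244609 / 2560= 95.55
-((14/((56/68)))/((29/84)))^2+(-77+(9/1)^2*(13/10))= -20153837/8410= -2396.41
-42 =-42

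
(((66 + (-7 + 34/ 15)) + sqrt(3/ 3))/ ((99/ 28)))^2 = 310.14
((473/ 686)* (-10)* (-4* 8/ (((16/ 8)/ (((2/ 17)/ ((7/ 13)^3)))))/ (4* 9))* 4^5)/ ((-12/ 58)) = -617190379520/ 54000891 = -11429.26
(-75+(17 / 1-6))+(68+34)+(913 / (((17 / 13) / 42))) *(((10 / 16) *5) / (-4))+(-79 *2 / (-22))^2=-751030017 / 32912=-22819.34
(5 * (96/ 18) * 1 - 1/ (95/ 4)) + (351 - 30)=99073/ 285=347.62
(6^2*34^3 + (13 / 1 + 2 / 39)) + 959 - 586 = 55197872 / 39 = 1415330.05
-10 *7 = -70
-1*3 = -3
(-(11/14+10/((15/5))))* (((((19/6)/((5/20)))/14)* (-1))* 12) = 6574/147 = 44.72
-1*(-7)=7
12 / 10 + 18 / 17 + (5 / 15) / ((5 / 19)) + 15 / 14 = 16411 / 3570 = 4.60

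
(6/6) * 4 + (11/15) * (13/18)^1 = 1223/270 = 4.53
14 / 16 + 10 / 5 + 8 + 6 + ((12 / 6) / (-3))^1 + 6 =533 / 24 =22.21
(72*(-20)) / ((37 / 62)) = -89280 / 37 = -2412.97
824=824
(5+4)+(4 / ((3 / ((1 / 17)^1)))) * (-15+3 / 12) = 7.84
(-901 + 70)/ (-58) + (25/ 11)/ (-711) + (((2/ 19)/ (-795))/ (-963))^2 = 152762912792213423633/ 10664532043221726450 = 14.32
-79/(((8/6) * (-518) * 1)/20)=1185/518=2.29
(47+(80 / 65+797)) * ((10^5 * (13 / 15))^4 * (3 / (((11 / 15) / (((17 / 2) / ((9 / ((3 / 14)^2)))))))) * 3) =41039081200000000000000000 / 1617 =25379765739022881880024.74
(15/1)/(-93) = -5/31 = -0.16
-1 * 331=-331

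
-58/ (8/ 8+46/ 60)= -1740/ 53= -32.83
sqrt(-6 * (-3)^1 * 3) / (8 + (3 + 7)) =sqrt(6) / 6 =0.41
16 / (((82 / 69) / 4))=2208 / 41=53.85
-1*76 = -76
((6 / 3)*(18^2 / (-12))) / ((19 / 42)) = -2268 / 19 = -119.37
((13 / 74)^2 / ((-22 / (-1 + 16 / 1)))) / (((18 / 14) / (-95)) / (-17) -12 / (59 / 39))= 563610775 / 212440686216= 0.00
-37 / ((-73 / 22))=814 / 73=11.15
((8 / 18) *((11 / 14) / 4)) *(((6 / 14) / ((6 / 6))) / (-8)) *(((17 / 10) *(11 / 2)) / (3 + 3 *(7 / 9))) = -2057 / 250880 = -0.01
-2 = -2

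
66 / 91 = 0.73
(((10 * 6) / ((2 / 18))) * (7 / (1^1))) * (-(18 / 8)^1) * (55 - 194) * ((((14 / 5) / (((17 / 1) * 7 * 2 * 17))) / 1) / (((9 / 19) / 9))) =4492341 / 289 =15544.43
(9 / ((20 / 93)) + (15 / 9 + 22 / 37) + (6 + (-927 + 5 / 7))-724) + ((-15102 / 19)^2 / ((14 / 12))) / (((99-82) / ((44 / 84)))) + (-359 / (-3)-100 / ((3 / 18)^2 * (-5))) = 10631256568291 / 667582860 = 15925.00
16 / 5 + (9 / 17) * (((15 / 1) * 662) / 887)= 688114 / 75395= 9.13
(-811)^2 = 657721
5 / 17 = 0.29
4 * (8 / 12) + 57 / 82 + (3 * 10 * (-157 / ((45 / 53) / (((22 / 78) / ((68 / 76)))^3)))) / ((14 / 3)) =-5666771069977 / 167283257778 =-33.88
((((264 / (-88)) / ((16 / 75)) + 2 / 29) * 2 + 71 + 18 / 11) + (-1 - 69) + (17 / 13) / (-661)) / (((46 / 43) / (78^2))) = -2797072588089 / 19399028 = -144186.22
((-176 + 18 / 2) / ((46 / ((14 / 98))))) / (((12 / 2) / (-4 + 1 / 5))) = 3173 / 9660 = 0.33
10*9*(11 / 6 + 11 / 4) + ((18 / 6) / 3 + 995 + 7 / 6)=4229 / 3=1409.67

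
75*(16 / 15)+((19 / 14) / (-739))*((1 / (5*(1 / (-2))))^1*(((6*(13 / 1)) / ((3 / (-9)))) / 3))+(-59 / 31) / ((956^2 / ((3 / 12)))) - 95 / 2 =95097033482317 / 2931230375360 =32.44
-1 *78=-78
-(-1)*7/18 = 7/18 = 0.39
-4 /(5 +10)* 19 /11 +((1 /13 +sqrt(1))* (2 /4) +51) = 109562 /2145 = 51.08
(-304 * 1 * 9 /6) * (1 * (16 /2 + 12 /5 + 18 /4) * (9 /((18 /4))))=-67944 /5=-13588.80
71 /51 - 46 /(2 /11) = -12832 /51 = -251.61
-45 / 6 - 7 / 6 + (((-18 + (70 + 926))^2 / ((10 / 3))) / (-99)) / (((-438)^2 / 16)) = -7833022 / 879285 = -8.91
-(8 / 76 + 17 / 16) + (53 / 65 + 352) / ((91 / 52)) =27725003 / 138320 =200.44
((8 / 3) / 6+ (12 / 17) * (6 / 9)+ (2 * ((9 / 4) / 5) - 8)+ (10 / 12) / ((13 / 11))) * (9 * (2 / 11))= -108994 / 12155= -8.97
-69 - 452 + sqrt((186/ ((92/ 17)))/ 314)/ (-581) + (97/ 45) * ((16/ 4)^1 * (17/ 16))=-92131/ 180 - sqrt(5708991)/ 4195982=-511.84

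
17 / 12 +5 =77 / 12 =6.42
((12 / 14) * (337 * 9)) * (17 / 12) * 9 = 464049 / 14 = 33146.36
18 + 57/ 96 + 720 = 23635/ 32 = 738.59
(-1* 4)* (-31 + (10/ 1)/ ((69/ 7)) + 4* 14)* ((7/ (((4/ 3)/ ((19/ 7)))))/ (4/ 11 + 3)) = -375155/ 851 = -440.84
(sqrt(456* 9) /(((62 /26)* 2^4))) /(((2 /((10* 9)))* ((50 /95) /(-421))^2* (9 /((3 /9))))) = 831792013* sqrt(114) /4960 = 1790546.05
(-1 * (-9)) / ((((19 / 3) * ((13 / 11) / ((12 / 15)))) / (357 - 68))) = 343332 / 1235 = 278.00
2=2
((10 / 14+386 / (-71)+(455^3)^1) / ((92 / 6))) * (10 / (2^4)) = 175558485105 / 45724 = 3839525.96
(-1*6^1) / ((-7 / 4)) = 3.43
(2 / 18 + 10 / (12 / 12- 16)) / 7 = -5 / 63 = -0.08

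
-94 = -94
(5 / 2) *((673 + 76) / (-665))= -2.82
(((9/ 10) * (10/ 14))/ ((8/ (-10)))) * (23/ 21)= -345/ 392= -0.88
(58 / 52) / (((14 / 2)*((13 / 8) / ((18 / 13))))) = 2088 / 15379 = 0.14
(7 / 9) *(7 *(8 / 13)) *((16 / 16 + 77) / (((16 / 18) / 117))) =34398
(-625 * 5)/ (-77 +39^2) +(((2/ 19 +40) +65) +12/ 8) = 150813/ 1444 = 104.44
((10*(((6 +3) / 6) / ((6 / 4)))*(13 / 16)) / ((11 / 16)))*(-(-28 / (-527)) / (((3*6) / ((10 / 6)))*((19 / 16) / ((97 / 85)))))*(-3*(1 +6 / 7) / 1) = 5245760 / 16851879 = 0.31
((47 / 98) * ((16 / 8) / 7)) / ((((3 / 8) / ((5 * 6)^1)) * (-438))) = -1880 / 75117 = -0.03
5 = 5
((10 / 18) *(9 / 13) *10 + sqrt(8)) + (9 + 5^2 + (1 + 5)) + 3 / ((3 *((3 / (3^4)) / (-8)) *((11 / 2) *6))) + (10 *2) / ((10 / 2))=2 *sqrt(2) + 5906 / 143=44.13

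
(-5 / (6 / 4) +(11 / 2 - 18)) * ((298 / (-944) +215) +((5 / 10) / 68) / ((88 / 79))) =-14401604515 / 4236672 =-3399.27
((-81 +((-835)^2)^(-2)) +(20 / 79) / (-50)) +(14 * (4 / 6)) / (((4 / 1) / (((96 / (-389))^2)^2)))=-71225771131101179221771386 / 879369500054740899199375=-81.00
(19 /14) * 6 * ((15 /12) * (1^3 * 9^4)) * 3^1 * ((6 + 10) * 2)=6411034.29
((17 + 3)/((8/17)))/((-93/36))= -16.45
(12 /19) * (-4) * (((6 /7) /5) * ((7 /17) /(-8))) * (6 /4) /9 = 6 /1615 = 0.00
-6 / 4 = -3 / 2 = -1.50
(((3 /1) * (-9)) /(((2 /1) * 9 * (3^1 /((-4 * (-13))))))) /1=-26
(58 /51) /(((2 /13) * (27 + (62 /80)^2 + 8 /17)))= 0.26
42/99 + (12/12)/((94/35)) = 2471/3102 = 0.80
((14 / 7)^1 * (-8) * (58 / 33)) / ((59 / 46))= -42688 / 1947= -21.93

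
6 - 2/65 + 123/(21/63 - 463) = 514559/90220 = 5.70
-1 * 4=-4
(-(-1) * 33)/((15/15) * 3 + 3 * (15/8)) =88/23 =3.83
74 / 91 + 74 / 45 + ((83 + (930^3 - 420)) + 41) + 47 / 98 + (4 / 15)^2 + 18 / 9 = 230568850637239 / 286650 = 804356709.01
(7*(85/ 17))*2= 70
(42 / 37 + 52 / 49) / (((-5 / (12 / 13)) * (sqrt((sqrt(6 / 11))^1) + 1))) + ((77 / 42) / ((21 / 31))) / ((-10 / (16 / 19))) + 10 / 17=0.14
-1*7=-7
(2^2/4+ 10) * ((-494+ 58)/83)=-4796/83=-57.78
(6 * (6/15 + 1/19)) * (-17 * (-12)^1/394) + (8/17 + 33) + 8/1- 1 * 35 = 2506022/318155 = 7.88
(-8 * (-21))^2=28224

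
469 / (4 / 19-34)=-8911 / 642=-13.88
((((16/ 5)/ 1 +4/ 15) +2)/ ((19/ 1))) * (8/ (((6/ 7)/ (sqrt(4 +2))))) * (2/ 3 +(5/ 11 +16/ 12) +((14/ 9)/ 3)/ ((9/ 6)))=18.42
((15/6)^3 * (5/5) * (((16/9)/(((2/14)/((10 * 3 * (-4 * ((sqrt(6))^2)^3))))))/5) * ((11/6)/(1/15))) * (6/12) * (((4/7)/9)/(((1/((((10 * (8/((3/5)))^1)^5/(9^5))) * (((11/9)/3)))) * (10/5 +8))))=-9912320000000000000/387420489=-25585430511.39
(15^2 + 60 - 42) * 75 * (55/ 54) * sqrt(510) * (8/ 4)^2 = 74250 * sqrt(510) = 1676801.08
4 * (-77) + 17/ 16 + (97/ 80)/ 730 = -17925053/ 58400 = -306.94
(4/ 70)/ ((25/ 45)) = 18/ 175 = 0.10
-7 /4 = -1.75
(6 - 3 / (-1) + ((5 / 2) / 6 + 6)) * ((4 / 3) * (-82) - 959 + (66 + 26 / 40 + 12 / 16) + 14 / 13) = -1803491 / 117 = -15414.45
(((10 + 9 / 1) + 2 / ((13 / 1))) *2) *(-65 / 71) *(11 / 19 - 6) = 256470 / 1349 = 190.12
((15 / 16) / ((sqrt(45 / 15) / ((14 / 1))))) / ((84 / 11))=55 * sqrt(3) / 96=0.99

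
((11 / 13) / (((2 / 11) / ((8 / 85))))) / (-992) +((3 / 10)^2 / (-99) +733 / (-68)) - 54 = -976388607 / 15072200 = -64.78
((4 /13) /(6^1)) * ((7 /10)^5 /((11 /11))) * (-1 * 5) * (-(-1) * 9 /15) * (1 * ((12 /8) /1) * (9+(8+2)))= -957999 /1300000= -0.74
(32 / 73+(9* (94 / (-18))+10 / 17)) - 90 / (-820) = -4667177 / 101762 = -45.86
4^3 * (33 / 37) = 2112 / 37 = 57.08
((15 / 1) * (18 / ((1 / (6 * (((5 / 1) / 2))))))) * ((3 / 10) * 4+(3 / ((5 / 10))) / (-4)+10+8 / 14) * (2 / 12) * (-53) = -5144445 / 14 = -367460.36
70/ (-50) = -7/ 5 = -1.40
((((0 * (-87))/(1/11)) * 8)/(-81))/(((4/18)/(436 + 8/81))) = 0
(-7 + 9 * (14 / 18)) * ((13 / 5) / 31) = 0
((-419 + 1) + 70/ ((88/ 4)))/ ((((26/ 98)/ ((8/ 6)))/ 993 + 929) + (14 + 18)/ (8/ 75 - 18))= -6019260156/ 13454398669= -0.45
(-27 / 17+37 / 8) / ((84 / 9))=177 / 544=0.33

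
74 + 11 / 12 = 899 / 12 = 74.92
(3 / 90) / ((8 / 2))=1 / 120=0.01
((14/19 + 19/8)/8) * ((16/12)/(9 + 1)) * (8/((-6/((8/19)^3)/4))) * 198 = -2663936/651605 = -4.09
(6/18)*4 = 4/3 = 1.33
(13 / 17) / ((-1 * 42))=-13 / 714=-0.02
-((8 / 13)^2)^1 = -64 / 169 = -0.38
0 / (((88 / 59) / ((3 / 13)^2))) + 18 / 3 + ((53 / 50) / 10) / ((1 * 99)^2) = 29403053 / 4900500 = 6.00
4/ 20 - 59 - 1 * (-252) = 966/ 5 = 193.20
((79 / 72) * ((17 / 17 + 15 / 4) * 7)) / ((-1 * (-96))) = 10507 / 27648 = 0.38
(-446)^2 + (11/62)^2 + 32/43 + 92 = 32894558547/165292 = 199008.78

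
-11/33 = -1/3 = -0.33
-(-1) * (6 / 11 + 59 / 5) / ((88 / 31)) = 21049 / 4840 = 4.35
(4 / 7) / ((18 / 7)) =2 / 9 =0.22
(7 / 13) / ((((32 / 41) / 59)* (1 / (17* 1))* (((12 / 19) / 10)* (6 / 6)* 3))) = 27346795 / 7488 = 3652.08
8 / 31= 0.26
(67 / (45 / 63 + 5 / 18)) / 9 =938 / 125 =7.50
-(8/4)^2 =-4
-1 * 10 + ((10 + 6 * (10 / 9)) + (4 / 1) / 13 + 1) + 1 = 350 / 39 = 8.97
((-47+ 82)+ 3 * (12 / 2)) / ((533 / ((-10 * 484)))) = -256520 / 533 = -481.28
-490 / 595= -14 / 17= -0.82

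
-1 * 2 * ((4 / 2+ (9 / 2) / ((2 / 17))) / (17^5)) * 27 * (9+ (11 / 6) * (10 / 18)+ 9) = -165347 / 5679428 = -0.03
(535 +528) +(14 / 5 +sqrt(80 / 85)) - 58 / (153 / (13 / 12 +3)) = 4 *sqrt(17) / 17 +4884917 / 4590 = 1065.22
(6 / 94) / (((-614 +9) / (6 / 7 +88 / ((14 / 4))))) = -78 / 28435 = -0.00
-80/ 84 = -20/ 21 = -0.95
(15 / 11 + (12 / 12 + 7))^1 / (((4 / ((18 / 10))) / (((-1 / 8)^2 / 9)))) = 103 / 14080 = 0.01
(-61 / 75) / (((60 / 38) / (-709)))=821731 / 2250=365.21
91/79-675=-673.85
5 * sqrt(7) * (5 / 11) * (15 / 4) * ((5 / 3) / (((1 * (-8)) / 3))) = -14.09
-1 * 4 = -4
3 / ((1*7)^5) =3 / 16807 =0.00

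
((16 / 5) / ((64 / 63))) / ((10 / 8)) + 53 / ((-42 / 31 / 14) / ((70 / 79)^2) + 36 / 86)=8776036493 / 48227775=181.97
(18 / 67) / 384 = 3 / 4288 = 0.00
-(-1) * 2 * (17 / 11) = 34 / 11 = 3.09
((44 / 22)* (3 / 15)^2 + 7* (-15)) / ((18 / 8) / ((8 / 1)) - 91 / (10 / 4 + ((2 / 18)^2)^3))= 31862189536 / 10968562575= 2.90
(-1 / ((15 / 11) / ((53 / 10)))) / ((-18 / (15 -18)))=-583 / 900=-0.65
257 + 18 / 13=3359 / 13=258.38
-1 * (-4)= 4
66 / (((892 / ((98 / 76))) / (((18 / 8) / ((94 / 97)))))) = 1411641 / 6372448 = 0.22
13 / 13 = 1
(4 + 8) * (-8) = -96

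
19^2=361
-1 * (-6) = 6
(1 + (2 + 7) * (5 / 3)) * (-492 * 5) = -39360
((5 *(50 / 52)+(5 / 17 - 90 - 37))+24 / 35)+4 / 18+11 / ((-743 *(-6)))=-6257965592 / 51723945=-120.99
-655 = -655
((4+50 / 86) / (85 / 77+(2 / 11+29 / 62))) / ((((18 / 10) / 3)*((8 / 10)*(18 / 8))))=2137450 / 883521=2.42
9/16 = 0.56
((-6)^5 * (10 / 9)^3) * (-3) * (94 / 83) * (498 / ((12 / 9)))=13536000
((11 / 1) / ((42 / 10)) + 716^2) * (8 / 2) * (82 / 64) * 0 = 0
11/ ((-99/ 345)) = -115/ 3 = -38.33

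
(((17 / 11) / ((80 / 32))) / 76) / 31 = 17 / 64790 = 0.00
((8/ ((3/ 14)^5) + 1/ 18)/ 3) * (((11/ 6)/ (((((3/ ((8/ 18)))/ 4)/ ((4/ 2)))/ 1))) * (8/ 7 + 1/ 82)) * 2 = 167354143528/ 5649021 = 29625.34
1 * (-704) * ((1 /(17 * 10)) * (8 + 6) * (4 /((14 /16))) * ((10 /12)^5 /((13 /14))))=-6160000 /53703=-114.70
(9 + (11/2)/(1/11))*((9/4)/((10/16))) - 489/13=13818/65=212.58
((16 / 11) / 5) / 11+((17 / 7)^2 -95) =-2640646 / 29645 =-89.08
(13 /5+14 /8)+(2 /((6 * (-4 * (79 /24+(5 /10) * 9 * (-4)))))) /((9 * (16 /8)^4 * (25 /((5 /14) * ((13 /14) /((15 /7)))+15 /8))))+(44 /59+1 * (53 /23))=1071950507777 /144855950400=7.40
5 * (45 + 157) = 1010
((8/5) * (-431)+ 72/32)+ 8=-679.35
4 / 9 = 0.44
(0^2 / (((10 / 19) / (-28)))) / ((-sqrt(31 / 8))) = 0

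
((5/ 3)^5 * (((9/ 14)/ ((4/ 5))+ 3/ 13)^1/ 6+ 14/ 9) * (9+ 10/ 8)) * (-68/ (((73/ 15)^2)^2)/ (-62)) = 30824552734375/ 69216282311904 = 0.45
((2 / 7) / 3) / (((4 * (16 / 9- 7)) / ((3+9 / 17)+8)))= -42 / 799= -0.05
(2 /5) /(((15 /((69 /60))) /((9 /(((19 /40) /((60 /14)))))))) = 1656 /665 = 2.49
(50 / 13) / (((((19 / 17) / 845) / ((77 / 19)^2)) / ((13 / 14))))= 44347.41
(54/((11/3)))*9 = 1458/11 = 132.55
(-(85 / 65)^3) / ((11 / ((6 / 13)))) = -29478 / 314171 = -0.09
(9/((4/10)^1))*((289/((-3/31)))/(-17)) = 7905/2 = 3952.50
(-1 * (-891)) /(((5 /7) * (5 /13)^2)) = 1054053 /125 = 8432.42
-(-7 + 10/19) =123/19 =6.47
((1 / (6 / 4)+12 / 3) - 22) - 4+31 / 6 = -16.17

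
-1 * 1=-1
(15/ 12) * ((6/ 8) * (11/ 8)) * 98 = 8085/ 64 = 126.33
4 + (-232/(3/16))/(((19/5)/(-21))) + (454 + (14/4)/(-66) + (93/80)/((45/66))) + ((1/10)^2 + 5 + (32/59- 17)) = 53906932649/7398600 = 7286.10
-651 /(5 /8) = -5208 /5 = -1041.60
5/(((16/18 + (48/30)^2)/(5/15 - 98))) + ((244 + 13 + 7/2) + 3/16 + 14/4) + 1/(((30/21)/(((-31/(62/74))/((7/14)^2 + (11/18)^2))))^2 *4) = 219289306833/395798800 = 554.04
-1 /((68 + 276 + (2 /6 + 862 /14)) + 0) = -21 /8524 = -0.00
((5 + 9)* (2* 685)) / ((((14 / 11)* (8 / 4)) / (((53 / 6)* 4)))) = 798710 / 3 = 266236.67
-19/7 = -2.71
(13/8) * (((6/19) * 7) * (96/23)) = 6552/437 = 14.99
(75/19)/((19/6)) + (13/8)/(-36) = 124907/103968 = 1.20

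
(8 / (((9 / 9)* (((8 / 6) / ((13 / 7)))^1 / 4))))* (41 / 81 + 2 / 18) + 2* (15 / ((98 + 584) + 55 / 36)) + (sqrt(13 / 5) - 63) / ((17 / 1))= 23.95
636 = 636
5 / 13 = 0.38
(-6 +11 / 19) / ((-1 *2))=103 / 38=2.71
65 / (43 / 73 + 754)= 949 / 11017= 0.09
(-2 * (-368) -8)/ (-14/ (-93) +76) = 33852/ 3541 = 9.56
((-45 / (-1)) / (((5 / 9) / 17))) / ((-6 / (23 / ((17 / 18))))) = -5589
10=10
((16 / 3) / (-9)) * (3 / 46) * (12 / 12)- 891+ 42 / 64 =-890.38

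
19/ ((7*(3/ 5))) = 95/ 21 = 4.52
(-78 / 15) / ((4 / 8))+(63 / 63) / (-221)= -10.40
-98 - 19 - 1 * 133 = -250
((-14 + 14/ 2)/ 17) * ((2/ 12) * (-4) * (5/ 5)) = 14/ 51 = 0.27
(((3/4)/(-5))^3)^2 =729/64000000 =0.00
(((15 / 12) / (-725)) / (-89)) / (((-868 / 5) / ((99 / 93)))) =-33 / 277798192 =-0.00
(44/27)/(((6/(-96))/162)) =-4224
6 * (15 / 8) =45 / 4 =11.25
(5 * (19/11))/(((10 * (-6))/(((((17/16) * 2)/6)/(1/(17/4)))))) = -5491/25344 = -0.22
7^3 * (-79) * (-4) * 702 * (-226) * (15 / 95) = -51587918928 / 19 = -2715153627.79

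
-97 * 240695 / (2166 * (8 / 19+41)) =-23347415 / 89718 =-260.23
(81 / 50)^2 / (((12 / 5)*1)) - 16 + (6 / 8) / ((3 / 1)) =-29313 / 2000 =-14.66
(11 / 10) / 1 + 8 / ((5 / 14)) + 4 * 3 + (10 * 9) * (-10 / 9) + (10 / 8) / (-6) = -1553 / 24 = -64.71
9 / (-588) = -3 / 196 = -0.02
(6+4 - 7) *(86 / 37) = 258 / 37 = 6.97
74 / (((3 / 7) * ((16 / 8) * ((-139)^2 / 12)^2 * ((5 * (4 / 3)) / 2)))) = 18648 / 1866505205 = 0.00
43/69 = 0.62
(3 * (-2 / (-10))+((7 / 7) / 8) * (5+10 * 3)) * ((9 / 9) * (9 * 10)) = 1791 / 4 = 447.75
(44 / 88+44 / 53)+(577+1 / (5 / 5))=61409 / 106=579.33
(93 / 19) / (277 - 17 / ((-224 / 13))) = 20832 / 1183111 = 0.02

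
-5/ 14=-0.36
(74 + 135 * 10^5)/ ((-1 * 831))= -13500074/ 831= -16245.58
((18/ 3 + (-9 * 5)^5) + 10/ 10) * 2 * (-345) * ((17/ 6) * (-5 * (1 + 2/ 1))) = -5411287060350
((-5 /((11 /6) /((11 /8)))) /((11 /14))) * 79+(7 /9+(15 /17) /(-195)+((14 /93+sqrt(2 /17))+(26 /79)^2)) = -3183292914037 /8465904018+sqrt(34) /17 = -375.67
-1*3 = -3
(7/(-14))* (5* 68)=-170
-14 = -14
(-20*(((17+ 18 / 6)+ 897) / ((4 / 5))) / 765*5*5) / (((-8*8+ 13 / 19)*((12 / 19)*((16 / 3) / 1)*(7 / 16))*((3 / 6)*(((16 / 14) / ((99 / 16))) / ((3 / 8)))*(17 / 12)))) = 1365527625 / 59335168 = 23.01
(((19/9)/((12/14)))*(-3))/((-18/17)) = 2261/324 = 6.98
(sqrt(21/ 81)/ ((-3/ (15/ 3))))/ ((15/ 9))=-sqrt(21)/ 9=-0.51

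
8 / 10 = 4 / 5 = 0.80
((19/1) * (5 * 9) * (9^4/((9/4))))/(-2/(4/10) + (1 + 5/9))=-22438620/31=-723826.45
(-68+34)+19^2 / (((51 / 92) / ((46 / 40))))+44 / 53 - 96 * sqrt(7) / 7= 9673067 / 13515 - 96 * sqrt(7) / 7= 679.44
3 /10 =0.30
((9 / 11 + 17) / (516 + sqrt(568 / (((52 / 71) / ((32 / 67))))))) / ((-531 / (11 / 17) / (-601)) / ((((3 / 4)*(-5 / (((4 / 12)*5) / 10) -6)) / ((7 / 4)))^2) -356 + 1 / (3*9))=-612611829648 / 6306158936697481 + 774222624*sqrt(871) / 6306158936697481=-0.00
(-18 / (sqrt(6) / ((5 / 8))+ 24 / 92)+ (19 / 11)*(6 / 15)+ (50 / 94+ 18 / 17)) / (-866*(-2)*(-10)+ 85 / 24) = -46013163024 / 307791770300575+ 152352*sqrt(6) / 1400804507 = 0.00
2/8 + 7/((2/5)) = 71/4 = 17.75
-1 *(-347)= 347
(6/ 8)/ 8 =3/ 32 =0.09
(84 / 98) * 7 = 6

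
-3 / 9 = -0.33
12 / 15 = 4 / 5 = 0.80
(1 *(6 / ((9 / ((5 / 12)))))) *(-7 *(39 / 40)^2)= -1183 / 640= -1.85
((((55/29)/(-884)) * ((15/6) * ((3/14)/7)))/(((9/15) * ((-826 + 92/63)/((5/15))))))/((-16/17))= -4125/35093886464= -0.00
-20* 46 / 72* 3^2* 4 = -460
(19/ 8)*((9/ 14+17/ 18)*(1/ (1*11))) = 475/ 1386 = 0.34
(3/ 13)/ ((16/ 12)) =9/ 52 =0.17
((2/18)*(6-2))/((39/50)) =200/351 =0.57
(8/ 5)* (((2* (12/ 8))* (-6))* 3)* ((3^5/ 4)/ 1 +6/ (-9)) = -25956/ 5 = -5191.20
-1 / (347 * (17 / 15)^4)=-50625 / 28981787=-0.00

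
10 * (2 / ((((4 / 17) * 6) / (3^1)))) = 85 / 2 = 42.50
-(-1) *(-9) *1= -9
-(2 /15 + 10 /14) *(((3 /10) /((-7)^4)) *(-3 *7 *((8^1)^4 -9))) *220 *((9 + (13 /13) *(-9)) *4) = 0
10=10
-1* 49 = -49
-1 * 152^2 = -23104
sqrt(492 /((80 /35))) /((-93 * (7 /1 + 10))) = -sqrt(861) /3162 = -0.01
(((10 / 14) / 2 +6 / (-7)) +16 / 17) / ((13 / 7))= 105 / 442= 0.24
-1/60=-0.02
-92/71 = -1.30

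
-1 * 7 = -7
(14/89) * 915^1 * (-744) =-9530640/89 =-107085.84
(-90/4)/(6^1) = -15/4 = -3.75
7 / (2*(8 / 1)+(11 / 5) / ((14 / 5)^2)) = 1372 / 3191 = 0.43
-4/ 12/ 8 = -1/ 24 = -0.04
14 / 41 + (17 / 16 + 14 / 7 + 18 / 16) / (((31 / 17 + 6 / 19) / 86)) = 38230475 / 226648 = 168.68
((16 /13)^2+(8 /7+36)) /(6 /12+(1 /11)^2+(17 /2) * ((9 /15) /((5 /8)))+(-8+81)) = 276678600 /584512019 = 0.47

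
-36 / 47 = -0.77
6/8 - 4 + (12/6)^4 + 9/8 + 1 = 119/8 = 14.88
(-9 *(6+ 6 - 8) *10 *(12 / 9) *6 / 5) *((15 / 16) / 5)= -108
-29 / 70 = -0.41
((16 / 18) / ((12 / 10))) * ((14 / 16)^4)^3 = 69206436005 / 463856467968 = 0.15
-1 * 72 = -72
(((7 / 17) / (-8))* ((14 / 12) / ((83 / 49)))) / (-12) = 2401 / 812736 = 0.00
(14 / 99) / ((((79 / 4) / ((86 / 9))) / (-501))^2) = 46203817856 / 5560731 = 8308.95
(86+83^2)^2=48650625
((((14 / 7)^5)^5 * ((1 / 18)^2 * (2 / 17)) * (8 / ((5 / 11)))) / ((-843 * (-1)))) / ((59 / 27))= 1476395008 / 12682935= 116.41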